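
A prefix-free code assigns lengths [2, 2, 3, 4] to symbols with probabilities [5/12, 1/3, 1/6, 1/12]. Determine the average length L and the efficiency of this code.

Average length L = Σ p_i × l_i = 2.3333 bits
Entropy H = 1.7842 bits
Efficiency η = H/L × 100% = 76.46%


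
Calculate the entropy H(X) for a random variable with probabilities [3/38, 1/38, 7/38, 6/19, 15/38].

H(X) = -Σ p(x) log₂ p(x)
  -3/38 × log₂(3/38) = 0.2892
  -1/38 × log₂(1/38) = 0.1381
  -7/38 × log₂(7/38) = 0.4496
  -6/19 × log₂(6/19) = 0.5251
  -15/38 × log₂(15/38) = 0.5294
H(X) = 1.9314 bits


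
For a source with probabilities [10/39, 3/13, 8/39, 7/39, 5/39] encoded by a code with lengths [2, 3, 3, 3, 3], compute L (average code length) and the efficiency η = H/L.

Average length L = Σ p_i × l_i = 2.7436 bits
Entropy H = 2.2852 bits
Efficiency η = H/L × 100% = 83.29%


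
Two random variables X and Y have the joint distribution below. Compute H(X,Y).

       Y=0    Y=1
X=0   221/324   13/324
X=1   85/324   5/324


H(X,Y) = -Σ p(x,y) log₂ p(x,y)
  p(0,0)=221/324: -0.6821 × log₂(0.6821) = 0.3765
  p(0,1)=13/324: -0.0401 × log₂(0.0401) = 0.1861
  p(1,0)=85/324: -0.2623 × log₂(0.2623) = 0.5064
  p(1,1)=5/324: -0.0154 × log₂(0.0154) = 0.0929
H(X,Y) = 1.1619 bits


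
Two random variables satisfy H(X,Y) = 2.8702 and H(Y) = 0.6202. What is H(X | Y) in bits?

Chain rule: H(X,Y) = H(X|Y) + H(Y)
H(X|Y) = H(X,Y) - H(Y) = 2.8702 - 0.6202 = 2.25 bits


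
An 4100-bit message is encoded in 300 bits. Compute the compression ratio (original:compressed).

Compression ratio = Original / Compressed
= 4100 / 300 = 13.67:1


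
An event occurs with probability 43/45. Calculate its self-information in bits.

Information content I(x) = -log₂(p(x))
I = -log₂(43/45) = -log₂(0.9556)
I = 0.0656 bits


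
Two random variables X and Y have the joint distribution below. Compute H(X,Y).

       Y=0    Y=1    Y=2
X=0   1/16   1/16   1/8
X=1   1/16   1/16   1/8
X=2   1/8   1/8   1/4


H(X,Y) = -Σ p(x,y) log₂ p(x,y)
  p(0,0)=1/16: -0.0625 × log₂(0.0625) = 0.2500
  p(0,1)=1/16: -0.0625 × log₂(0.0625) = 0.2500
  p(0,2)=1/8: -0.1250 × log₂(0.1250) = 0.3750
  p(1,0)=1/16: -0.0625 × log₂(0.0625) = 0.2500
  p(1,1)=1/16: -0.0625 × log₂(0.0625) = 0.2500
  p(1,2)=1/8: -0.1250 × log₂(0.1250) = 0.3750
  p(2,0)=1/8: -0.1250 × log₂(0.1250) = 0.3750
  p(2,1)=1/8: -0.1250 × log₂(0.1250) = 0.3750
  p(2,2)=1/4: -0.2500 × log₂(0.2500) = 0.5000
H(X,Y) = 3.0000 bits


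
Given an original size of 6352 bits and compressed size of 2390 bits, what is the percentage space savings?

Space savings = (1 - Compressed/Original) × 100%
= (1 - 2390/6352) × 100%
= 62.37%


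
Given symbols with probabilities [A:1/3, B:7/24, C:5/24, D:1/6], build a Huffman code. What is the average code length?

Huffman tree construction:
Combine smallest probabilities repeatedly
Resulting codes:
  A: 11 (length 2)
  B: 10 (length 2)
  C: 01 (length 2)
  D: 00 (length 2)
Average length = Σ p(s) × length(s) = 2.0000 bits


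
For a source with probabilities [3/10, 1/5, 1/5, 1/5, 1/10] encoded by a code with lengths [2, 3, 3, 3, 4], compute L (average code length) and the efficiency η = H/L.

Average length L = Σ p_i × l_i = 2.8000 bits
Entropy H = 2.2464 bits
Efficiency η = H/L × 100% = 80.23%


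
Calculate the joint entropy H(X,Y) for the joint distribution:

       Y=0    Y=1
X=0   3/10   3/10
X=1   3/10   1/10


H(X,Y) = -Σ p(x,y) log₂ p(x,y)
  p(0,0)=3/10: -0.3000 × log₂(0.3000) = 0.5211
  p(0,1)=3/10: -0.3000 × log₂(0.3000) = 0.5211
  p(1,0)=3/10: -0.3000 × log₂(0.3000) = 0.5211
  p(1,1)=1/10: -0.1000 × log₂(0.1000) = 0.3322
H(X,Y) = 1.8955 bits


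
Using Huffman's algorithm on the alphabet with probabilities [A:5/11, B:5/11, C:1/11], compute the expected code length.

Huffman tree construction:
Combine smallest probabilities repeatedly
Resulting codes:
  A: 11 (length 2)
  B: 0 (length 1)
  C: 10 (length 2)
Average length = Σ p(s) × length(s) = 1.5455 bits


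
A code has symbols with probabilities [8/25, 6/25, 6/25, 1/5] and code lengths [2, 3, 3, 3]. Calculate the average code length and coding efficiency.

Average length L = Σ p_i × l_i = 2.6800 bits
Entropy H = 1.9787 bits
Efficiency η = H/L × 100% = 73.83%


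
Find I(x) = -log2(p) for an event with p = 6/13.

Information content I(x) = -log₂(p(x))
I = -log₂(6/13) = -log₂(0.4615)
I = 1.1155 bits


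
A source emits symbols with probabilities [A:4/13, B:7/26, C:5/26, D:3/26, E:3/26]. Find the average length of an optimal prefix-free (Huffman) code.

Huffman tree construction:
Combine smallest probabilities repeatedly
Resulting codes:
  A: 11 (length 2)
  B: 10 (length 2)
  C: 00 (length 2)
  D: 010 (length 3)
  E: 011 (length 3)
Average length = Σ p(s) × length(s) = 2.2308 bits


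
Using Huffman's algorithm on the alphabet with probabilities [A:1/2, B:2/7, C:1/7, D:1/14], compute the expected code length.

Huffman tree construction:
Combine smallest probabilities repeatedly
Resulting codes:
  A: 0 (length 1)
  B: 11 (length 2)
  C: 101 (length 3)
  D: 100 (length 3)
Average length = Σ p(s) × length(s) = 1.7143 bits


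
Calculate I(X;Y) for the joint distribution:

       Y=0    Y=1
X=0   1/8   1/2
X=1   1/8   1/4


H(X) = 0.9544, H(Y) = 0.8113, H(X,Y) = 1.7500
I(X;Y) = H(X) + H(Y) - H(X,Y) = 0.0157 bits


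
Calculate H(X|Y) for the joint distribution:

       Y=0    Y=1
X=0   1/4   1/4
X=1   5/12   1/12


H(X|Y) = Σ_y p(y) H(X|Y=y)
  p(Y=0) = 2/3, H(X|Y=0) = 0.9544
  p(Y=1) = 1/3, H(X|Y=1) = 0.8113
H(X|Y) = 0.6667×0.9544 + 0.3333×0.8113 = 0.9067 bits


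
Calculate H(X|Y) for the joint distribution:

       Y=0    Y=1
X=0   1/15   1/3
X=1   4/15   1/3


H(X|Y) = Σ_y p(y) H(X|Y=y)
  p(Y=0) = 1/3, H(X|Y=0) = 0.7219
  p(Y=1) = 2/3, H(X|Y=1) = 1.0000
H(X|Y) = 0.3333×0.7219 + 0.6667×1.0000 = 0.9073 bits


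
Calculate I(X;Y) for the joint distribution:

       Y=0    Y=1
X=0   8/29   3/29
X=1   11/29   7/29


H(X) = 0.9576, H(Y) = 0.9294, H(X,Y) = 1.8766
I(X;Y) = H(X) + H(Y) - H(X,Y) = 0.0103 bits


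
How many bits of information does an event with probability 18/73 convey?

Information content I(x) = -log₂(p(x))
I = -log₂(18/73) = -log₂(0.2466)
I = 2.0199 bits


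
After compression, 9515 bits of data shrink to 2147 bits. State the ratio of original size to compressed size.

Compression ratio = Original / Compressed
= 9515 / 2147 = 4.43:1


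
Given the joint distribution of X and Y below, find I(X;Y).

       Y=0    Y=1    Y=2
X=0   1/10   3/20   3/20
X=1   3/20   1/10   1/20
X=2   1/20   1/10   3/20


H(X) = 1.5710, H(Y) = 1.5813, H(X,Y) = 3.0710
I(X;Y) = H(X) + H(Y) - H(X,Y) = 0.0813 bits


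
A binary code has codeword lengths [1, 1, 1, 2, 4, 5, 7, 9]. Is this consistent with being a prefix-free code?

Kraft inequality: Σ 2^(-l_i) ≤ 1 for prefix-free code
Calculating: 2^(-1) + 2^(-1) + 2^(-1) + 2^(-2) + 2^(-4) + 2^(-5) + 2^(-7) + 2^(-9)
= 0.5 + 0.5 + 0.5 + 0.25 + 0.0625 + 0.03125 + 0.0078125 + 0.001953125
= 1.8535
Since 1.8535 > 1, prefix-free code does not exist


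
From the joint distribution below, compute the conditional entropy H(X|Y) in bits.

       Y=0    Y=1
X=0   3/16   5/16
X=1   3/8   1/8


H(X|Y) = Σ_y p(y) H(X|Y=y)
  p(Y=0) = 9/16, H(X|Y=0) = 0.9183
  p(Y=1) = 7/16, H(X|Y=1) = 0.8631
H(X|Y) = 0.5625×0.9183 + 0.4375×0.8631 = 0.8942 bits


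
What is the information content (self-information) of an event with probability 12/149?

Information content I(x) = -log₂(p(x))
I = -log₂(12/149) = -log₂(0.0805)
I = 3.6342 bits


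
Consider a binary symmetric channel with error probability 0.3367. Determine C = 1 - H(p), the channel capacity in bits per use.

For BSC with error probability p:
C = 1 - H(p) where H(p) is binary entropy
H(0.3367) = -0.3367 × log₂(0.3367) - 0.6633 × log₂(0.6633)
H(p) = 0.9216
C = 1 - 0.9216 = 0.0784 bits/use


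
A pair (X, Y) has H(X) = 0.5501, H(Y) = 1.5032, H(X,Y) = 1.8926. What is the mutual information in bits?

I(X;Y) = H(X) + H(Y) - H(X,Y)
I(X;Y) = 0.5501 + 1.5032 - 1.8926 = 0.1607 bits


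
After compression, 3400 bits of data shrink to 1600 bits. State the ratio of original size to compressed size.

Compression ratio = Original / Compressed
= 3400 / 1600 = 2.12:1


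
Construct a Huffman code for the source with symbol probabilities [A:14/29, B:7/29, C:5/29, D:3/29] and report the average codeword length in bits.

Huffman tree construction:
Combine smallest probabilities repeatedly
Resulting codes:
  A: 0 (length 1)
  B: 10 (length 2)
  C: 111 (length 3)
  D: 110 (length 3)
Average length = Σ p(s) × length(s) = 1.7931 bits


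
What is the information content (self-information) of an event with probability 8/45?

Information content I(x) = -log₂(p(x))
I = -log₂(8/45) = -log₂(0.1778)
I = 2.4919 bits


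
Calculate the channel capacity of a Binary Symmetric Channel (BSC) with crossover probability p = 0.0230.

For BSC with error probability p:
C = 1 - H(p) where H(p) is binary entropy
H(0.0230) = -0.0230 × log₂(0.0230) - 0.9770 × log₂(0.9770)
H(p) = 0.1580
C = 1 - 0.1580 = 0.8420 bits/use


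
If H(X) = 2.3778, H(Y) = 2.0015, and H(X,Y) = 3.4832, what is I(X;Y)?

I(X;Y) = H(X) + H(Y) - H(X,Y)
I(X;Y) = 2.3778 + 2.0015 - 3.4832 = 0.8961 bits


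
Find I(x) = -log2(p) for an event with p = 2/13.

Information content I(x) = -log₂(p(x))
I = -log₂(2/13) = -log₂(0.1538)
I = 2.7004 bits


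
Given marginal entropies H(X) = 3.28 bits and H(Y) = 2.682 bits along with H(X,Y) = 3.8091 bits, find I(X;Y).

I(X;Y) = H(X) + H(Y) - H(X,Y)
I(X;Y) = 3.28 + 2.682 - 3.8091 = 2.1529 bits


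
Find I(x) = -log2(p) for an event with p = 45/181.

Information content I(x) = -log₂(p(x))
I = -log₂(45/181) = -log₂(0.2486)
I = 2.0080 bits


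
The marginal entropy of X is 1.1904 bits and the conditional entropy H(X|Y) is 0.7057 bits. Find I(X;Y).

I(X;Y) = H(X) - H(X|Y)
I(X;Y) = 1.1904 - 0.7057 = 0.4847 bits


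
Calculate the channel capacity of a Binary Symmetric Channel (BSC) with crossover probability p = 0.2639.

For BSC with error probability p:
C = 1 - H(p) where H(p) is binary entropy
H(0.2639) = -0.2639 × log₂(0.2639) - 0.7361 × log₂(0.7361)
H(p) = 0.8326
C = 1 - 0.8326 = 0.1674 bits/use


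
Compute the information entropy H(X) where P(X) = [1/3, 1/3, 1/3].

H(X) = -Σ p(x) log₂ p(x)
  -1/3 × log₂(1/3) = 0.5283
  -1/3 × log₂(1/3) = 0.5283
  -1/3 × log₂(1/3) = 0.5283
H(X) = 1.5850 bits


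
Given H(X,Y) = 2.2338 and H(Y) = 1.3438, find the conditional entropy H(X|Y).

Chain rule: H(X,Y) = H(X|Y) + H(Y)
H(X|Y) = H(X,Y) - H(Y) = 2.2338 - 1.3438 = 0.89 bits


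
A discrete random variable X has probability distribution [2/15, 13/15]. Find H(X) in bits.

H(X) = -Σ p(x) log₂ p(x)
  -2/15 × log₂(2/15) = 0.3876
  -13/15 × log₂(13/15) = 0.1789
H(X) = 0.5665 bits


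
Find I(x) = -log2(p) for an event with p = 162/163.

Information content I(x) = -log₂(p(x))
I = -log₂(162/163) = -log₂(0.9939)
I = 0.0089 bits


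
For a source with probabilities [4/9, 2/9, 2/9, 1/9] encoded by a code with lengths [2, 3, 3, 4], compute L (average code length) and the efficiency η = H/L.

Average length L = Σ p_i × l_i = 2.6667 bits
Entropy H = 1.8366 bits
Efficiency η = H/L × 100% = 68.87%


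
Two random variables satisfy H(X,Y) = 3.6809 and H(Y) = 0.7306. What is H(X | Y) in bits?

Chain rule: H(X,Y) = H(X|Y) + H(Y)
H(X|Y) = H(X,Y) - H(Y) = 3.6809 - 0.7306 = 2.9503 bits


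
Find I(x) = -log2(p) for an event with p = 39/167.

Information content I(x) = -log₂(p(x))
I = -log₂(39/167) = -log₂(0.2335)
I = 2.0983 bits


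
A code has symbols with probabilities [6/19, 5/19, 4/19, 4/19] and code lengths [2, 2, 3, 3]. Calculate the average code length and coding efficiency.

Average length L = Σ p_i × l_i = 2.4211 bits
Entropy H = 1.9785 bits
Efficiency η = H/L × 100% = 81.72%


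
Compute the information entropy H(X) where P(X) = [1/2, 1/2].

H(X) = -Σ p(x) log₂ p(x)
  -1/2 × log₂(1/2) = 0.5000
  -1/2 × log₂(1/2) = 0.5000
H(X) = 1.0000 bits


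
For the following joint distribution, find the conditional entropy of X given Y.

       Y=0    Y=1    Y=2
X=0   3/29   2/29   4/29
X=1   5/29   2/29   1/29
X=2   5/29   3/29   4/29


H(X|Y) = Σ_y p(y) H(X|Y=y)
  p(Y=0) = 13/29, H(X|Y=0) = 1.5486
  p(Y=1) = 7/29, H(X|Y=1) = 1.5567
  p(Y=2) = 9/29, H(X|Y=2) = 1.3921
H(X|Y) = 0.4483×1.5486 + 0.2414×1.5567 + 0.3103×1.3921 = 1.5020 bits


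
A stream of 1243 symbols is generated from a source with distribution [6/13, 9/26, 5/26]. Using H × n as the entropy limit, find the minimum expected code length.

Entropy H = 1.5020 bits/symbol
Minimum bits = H × n = 1.5020 × 1243
= 1867.03 bits


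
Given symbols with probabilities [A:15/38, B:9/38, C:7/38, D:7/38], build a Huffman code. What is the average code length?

Huffman tree construction:
Combine smallest probabilities repeatedly
Resulting codes:
  A: 0 (length 1)
  B: 10 (length 2)
  C: 110 (length 3)
  D: 111 (length 3)
Average length = Σ p(s) × length(s) = 1.9737 bits


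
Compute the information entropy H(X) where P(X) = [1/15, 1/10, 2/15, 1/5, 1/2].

H(X) = -Σ p(x) log₂ p(x)
  -1/15 × log₂(1/15) = 0.2605
  -1/10 × log₂(1/10) = 0.3322
  -2/15 × log₂(2/15) = 0.3876
  -1/5 × log₂(1/5) = 0.4644
  -1/2 × log₂(1/2) = 0.5000
H(X) = 1.9446 bits


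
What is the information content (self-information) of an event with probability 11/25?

Information content I(x) = -log₂(p(x))
I = -log₂(11/25) = -log₂(0.4400)
I = 1.1844 bits


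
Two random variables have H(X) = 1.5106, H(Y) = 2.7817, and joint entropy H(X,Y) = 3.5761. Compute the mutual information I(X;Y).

I(X;Y) = H(X) + H(Y) - H(X,Y)
I(X;Y) = 1.5106 + 2.7817 - 3.5761 = 0.7162 bits


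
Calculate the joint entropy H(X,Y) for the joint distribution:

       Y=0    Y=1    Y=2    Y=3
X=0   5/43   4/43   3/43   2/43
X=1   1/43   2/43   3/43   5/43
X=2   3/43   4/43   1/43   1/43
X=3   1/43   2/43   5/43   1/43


H(X,Y) = -Σ p(x,y) log₂ p(x,y)
  p(0,0)=5/43: -0.1163 × log₂(0.1163) = 0.3610
  p(0,1)=4/43: -0.0930 × log₂(0.0930) = 0.3187
  p(0,2)=3/43: -0.0698 × log₂(0.0698) = 0.2680
  p(0,3)=2/43: -0.0465 × log₂(0.0465) = 0.2059
  p(1,0)=1/43: -0.0233 × log₂(0.0233) = 0.1262
  p(1,1)=2/43: -0.0465 × log₂(0.0465) = 0.2059
  p(1,2)=3/43: -0.0698 × log₂(0.0698) = 0.2680
  p(1,3)=5/43: -0.1163 × log₂(0.1163) = 0.3610
  p(2,0)=3/43: -0.0698 × log₂(0.0698) = 0.2680
  p(2,1)=4/43: -0.0930 × log₂(0.0930) = 0.3187
  p(2,2)=1/43: -0.0233 × log₂(0.0233) = 0.1262
  p(2,3)=1/43: -0.0233 × log₂(0.0233) = 0.1262
  p(3,0)=1/43: -0.0233 × log₂(0.0233) = 0.1262
  p(3,1)=2/43: -0.0465 × log₂(0.0465) = 0.2059
  p(3,2)=5/43: -0.1163 × log₂(0.1163) = 0.3610
  p(3,3)=1/43: -0.0233 × log₂(0.0233) = 0.1262
H(X,Y) = 3.7729 bits


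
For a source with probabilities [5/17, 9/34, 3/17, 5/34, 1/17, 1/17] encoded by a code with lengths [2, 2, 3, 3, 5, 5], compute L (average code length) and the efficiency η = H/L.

Average length L = Σ p_i × l_i = 2.6765 bits
Entropy H = 2.3561 bits
Efficiency η = H/L × 100% = 88.03%


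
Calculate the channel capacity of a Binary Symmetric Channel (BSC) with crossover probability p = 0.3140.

For BSC with error probability p:
C = 1 - H(p) where H(p) is binary entropy
H(0.3140) = -0.3140 × log₂(0.3140) - 0.6860 × log₂(0.6860)
H(p) = 0.8977
C = 1 - 0.8977 = 0.1023 bits/use


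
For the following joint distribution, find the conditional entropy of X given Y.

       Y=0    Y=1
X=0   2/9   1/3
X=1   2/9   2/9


H(X|Y) = Σ_y p(y) H(X|Y=y)
  p(Y=0) = 4/9, H(X|Y=0) = 1.0000
  p(Y=1) = 5/9, H(X|Y=1) = 0.9710
H(X|Y) = 0.4444×1.0000 + 0.5556×0.9710 = 0.9839 bits


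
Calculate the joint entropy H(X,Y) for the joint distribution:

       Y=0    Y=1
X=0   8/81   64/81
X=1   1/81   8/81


H(X,Y) = -Σ p(x,y) log₂ p(x,y)
  p(0,0)=8/81: -0.0988 × log₂(0.0988) = 0.3299
  p(0,1)=64/81: -0.7901 × log₂(0.7901) = 0.2685
  p(1,0)=1/81: -0.0123 × log₂(0.0123) = 0.0783
  p(1,1)=8/81: -0.0988 × log₂(0.0988) = 0.3299
H(X,Y) = 1.0065 bits


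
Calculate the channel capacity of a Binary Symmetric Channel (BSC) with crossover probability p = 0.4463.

For BSC with error probability p:
C = 1 - H(p) where H(p) is binary entropy
H(0.4463) = -0.4463 × log₂(0.4463) - 0.5537 × log₂(0.5537)
H(p) = 0.9917
C = 1 - 0.9917 = 0.0083 bits/use


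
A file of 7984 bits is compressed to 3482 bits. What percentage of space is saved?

Space savings = (1 - Compressed/Original) × 100%
= (1 - 3482/7984) × 100%
= 56.39%


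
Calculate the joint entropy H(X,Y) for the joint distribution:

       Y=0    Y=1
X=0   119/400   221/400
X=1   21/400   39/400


H(X,Y) = -Σ p(x,y) log₂ p(x,y)
  p(0,0)=119/400: -0.2975 × log₂(0.2975) = 0.5203
  p(0,1)=221/400: -0.5525 × log₂(0.5525) = 0.4729
  p(1,0)=21/400: -0.0525 × log₂(0.0525) = 0.2232
  p(1,1)=39/400: -0.0975 × log₂(0.0975) = 0.3274
H(X,Y) = 1.5439 bits


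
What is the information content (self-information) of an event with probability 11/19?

Information content I(x) = -log₂(p(x))
I = -log₂(11/19) = -log₂(0.5789)
I = 0.7885 bits


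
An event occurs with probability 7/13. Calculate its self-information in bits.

Information content I(x) = -log₂(p(x))
I = -log₂(7/13) = -log₂(0.5385)
I = 0.8931 bits


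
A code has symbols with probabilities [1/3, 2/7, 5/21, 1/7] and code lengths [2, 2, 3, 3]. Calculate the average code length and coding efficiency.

Average length L = Σ p_i × l_i = 2.3810 bits
Entropy H = 1.9387 bits
Efficiency η = H/L × 100% = 81.43%


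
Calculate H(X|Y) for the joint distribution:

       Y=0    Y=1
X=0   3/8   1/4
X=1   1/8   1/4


H(X|Y) = Σ_y p(y) H(X|Y=y)
  p(Y=0) = 1/2, H(X|Y=0) = 0.8113
  p(Y=1) = 1/2, H(X|Y=1) = 1.0000
H(X|Y) = 0.5000×0.8113 + 0.5000×1.0000 = 0.9056 bits


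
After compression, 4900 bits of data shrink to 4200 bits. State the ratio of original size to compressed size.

Compression ratio = Original / Compressed
= 4900 / 4200 = 1.17:1


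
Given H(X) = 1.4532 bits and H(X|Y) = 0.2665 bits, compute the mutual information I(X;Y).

I(X;Y) = H(X) - H(X|Y)
I(X;Y) = 1.4532 - 0.2665 = 1.1867 bits


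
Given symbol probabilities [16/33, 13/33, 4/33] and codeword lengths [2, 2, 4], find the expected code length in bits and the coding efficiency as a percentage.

Average length L = Σ p_i × l_i = 2.2424 bits
Entropy H = 1.4048 bits
Efficiency η = H/L × 100% = 62.65%


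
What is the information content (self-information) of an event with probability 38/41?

Information content I(x) = -log₂(p(x))
I = -log₂(38/41) = -log₂(0.9268)
I = 0.1096 bits


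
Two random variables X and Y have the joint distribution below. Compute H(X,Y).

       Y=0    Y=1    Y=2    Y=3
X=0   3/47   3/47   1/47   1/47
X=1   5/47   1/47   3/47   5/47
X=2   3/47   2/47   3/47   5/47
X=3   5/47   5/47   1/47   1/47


H(X,Y) = -Σ p(x,y) log₂ p(x,y)
  p(0,0)=3/47: -0.0638 × log₂(0.0638) = 0.2534
  p(0,1)=3/47: -0.0638 × log₂(0.0638) = 0.2534
  p(0,2)=1/47: -0.0213 × log₂(0.0213) = 0.1182
  p(0,3)=1/47: -0.0213 × log₂(0.0213) = 0.1182
  p(1,0)=5/47: -0.1064 × log₂(0.1064) = 0.3439
  p(1,1)=1/47: -0.0213 × log₂(0.0213) = 0.1182
  p(1,2)=3/47: -0.0638 × log₂(0.0638) = 0.2534
  p(1,3)=5/47: -0.1064 × log₂(0.1064) = 0.3439
  p(2,0)=3/47: -0.0638 × log₂(0.0638) = 0.2534
  p(2,1)=2/47: -0.0426 × log₂(0.0426) = 0.1938
  p(2,2)=3/47: -0.0638 × log₂(0.0638) = 0.2534
  p(2,3)=5/47: -0.1064 × log₂(0.1064) = 0.3439
  p(3,0)=5/47: -0.1064 × log₂(0.1064) = 0.3439
  p(3,1)=5/47: -0.1064 × log₂(0.1064) = 0.3439
  p(3,2)=1/47: -0.0213 × log₂(0.0213) = 0.1182
  p(3,3)=1/47: -0.0213 × log₂(0.0213) = 0.1182
H(X,Y) = 3.7711 bits


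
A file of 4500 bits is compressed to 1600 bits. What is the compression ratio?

Compression ratio = Original / Compressed
= 4500 / 1600 = 2.81:1


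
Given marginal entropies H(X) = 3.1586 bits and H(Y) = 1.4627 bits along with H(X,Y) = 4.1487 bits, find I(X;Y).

I(X;Y) = H(X) + H(Y) - H(X,Y)
I(X;Y) = 3.1586 + 1.4627 - 4.1487 = 0.4726 bits


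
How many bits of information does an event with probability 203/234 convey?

Information content I(x) = -log₂(p(x))
I = -log₂(203/234) = -log₂(0.8675)
I = 0.2050 bits


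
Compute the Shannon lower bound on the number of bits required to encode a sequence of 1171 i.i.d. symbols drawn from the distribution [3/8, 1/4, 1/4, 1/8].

Entropy H = 1.9056 bits/symbol
Minimum bits = H × n = 1.9056 × 1171
= 2231.50 bits


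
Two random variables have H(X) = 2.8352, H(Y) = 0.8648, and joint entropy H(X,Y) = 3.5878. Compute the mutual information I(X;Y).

I(X;Y) = H(X) + H(Y) - H(X,Y)
I(X;Y) = 2.8352 + 0.8648 - 3.5878 = 0.1122 bits


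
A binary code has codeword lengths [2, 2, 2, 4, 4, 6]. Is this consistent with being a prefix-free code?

Kraft inequality: Σ 2^(-l_i) ≤ 1 for prefix-free code
Calculating: 2^(-2) + 2^(-2) + 2^(-2) + 2^(-4) + 2^(-4) + 2^(-6)
= 0.25 + 0.25 + 0.25 + 0.0625 + 0.0625 + 0.015625
= 0.8906
Since 0.8906 ≤ 1, prefix-free code exists


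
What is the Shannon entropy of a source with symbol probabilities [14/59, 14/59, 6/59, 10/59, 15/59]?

H(X) = -Σ p(x) log₂ p(x)
  -14/59 × log₂(14/59) = 0.4924
  -14/59 × log₂(14/59) = 0.4924
  -6/59 × log₂(6/59) = 0.3354
  -10/59 × log₂(10/59) = 0.4340
  -15/59 × log₂(15/59) = 0.5023
H(X) = 2.2566 bits


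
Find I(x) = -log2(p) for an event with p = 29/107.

Information content I(x) = -log₂(p(x))
I = -log₂(29/107) = -log₂(0.2710)
I = 1.8835 bits


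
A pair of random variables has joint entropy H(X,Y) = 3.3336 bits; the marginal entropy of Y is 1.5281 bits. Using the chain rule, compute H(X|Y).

Chain rule: H(X,Y) = H(X|Y) + H(Y)
H(X|Y) = H(X,Y) - H(Y) = 3.3336 - 1.5281 = 1.8055 bits


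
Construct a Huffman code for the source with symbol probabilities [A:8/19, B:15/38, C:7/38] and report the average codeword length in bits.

Huffman tree construction:
Combine smallest probabilities repeatedly
Resulting codes:
  A: 0 (length 1)
  B: 11 (length 2)
  C: 10 (length 2)
Average length = Σ p(s) × length(s) = 1.5789 bits


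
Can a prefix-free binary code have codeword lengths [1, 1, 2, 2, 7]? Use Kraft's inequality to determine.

Kraft inequality: Σ 2^(-l_i) ≤ 1 for prefix-free code
Calculating: 2^(-1) + 2^(-1) + 2^(-2) + 2^(-2) + 2^(-7)
= 0.5 + 0.5 + 0.25 + 0.25 + 0.0078125
= 1.5078
Since 1.5078 > 1, prefix-free code does not exist


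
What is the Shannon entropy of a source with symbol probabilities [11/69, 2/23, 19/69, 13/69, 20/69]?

H(X) = -Σ p(x) log₂ p(x)
  -11/69 × log₂(11/69) = 0.4223
  -2/23 × log₂(2/23) = 0.3064
  -19/69 × log₂(19/69) = 0.5123
  -13/69 × log₂(13/69) = 0.4537
  -20/69 × log₂(20/69) = 0.5179
H(X) = 2.2126 bits


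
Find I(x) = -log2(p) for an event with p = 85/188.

Information content I(x) = -log₂(p(x))
I = -log₂(85/188) = -log₂(0.4521)
I = 1.1452 bits


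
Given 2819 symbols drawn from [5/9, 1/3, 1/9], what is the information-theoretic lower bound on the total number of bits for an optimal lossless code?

Entropy H = 1.3516 bits/symbol
Minimum bits = H × n = 1.3516 × 2819
= 3810.28 bits


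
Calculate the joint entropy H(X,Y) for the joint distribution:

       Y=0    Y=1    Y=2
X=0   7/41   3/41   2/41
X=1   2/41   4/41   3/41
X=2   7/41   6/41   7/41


H(X,Y) = -Σ p(x,y) log₂ p(x,y)
  p(0,0)=7/41: -0.1707 × log₂(0.1707) = 0.4354
  p(0,1)=3/41: -0.0732 × log₂(0.0732) = 0.2760
  p(0,2)=2/41: -0.0488 × log₂(0.0488) = 0.2126
  p(1,0)=2/41: -0.0488 × log₂(0.0488) = 0.2126
  p(1,1)=4/41: -0.0976 × log₂(0.0976) = 0.3276
  p(1,2)=3/41: -0.0732 × log₂(0.0732) = 0.2760
  p(2,0)=7/41: -0.1707 × log₂(0.1707) = 0.4354
  p(2,1)=6/41: -0.1463 × log₂(0.1463) = 0.4057
  p(2,2)=7/41: -0.1707 × log₂(0.1707) = 0.4354
H(X,Y) = 3.0167 bits


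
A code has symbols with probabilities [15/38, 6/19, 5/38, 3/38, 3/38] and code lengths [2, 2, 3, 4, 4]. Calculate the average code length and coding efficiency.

Average length L = Σ p_i × l_i = 2.4474 bits
Entropy H = 2.0179 bits
Efficiency η = H/L × 100% = 82.45%


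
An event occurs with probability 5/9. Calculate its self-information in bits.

Information content I(x) = -log₂(p(x))
I = -log₂(5/9) = -log₂(0.5556)
I = 0.8480 bits


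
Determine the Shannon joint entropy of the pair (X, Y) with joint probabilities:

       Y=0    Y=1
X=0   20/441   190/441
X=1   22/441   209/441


H(X,Y) = -Σ p(x,y) log₂ p(x,y)
  p(0,0)=20/441: -0.0454 × log₂(0.0454) = 0.2024
  p(0,1)=190/441: -0.4308 × log₂(0.4308) = 0.5234
  p(1,0)=22/441: -0.0499 × log₂(0.0499) = 0.2158
  p(1,1)=209/441: -0.4739 × log₂(0.4739) = 0.5105
H(X,Y) = 1.4521 bits


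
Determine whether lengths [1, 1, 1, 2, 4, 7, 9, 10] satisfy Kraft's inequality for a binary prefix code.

Kraft inequality: Σ 2^(-l_i) ≤ 1 for prefix-free code
Calculating: 2^(-1) + 2^(-1) + 2^(-1) + 2^(-2) + 2^(-4) + 2^(-7) + 2^(-9) + 2^(-10)
= 0.5 + 0.5 + 0.5 + 0.25 + 0.0625 + 0.0078125 + 0.001953125 + 0.0009765625
= 1.8232
Since 1.8232 > 1, prefix-free code does not exist


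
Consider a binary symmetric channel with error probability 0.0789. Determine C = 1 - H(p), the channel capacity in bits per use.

For BSC with error probability p:
C = 1 - H(p) where H(p) is binary entropy
H(0.0789) = -0.0789 × log₂(0.0789) - 0.9211 × log₂(0.9211)
H(p) = 0.3983
C = 1 - 0.3983 = 0.6017 bits/use


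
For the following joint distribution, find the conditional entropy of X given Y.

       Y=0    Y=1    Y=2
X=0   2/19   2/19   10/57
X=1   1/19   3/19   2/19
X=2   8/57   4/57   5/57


H(X|Y) = Σ_y p(y) H(X|Y=y)
  p(Y=0) = 17/57, H(X|Y=0) = 1.4837
  p(Y=1) = 1/3, H(X|Y=1) = 1.5090
  p(Y=2) = 7/19, H(X|Y=2) = 1.5190
H(X|Y) = 0.2982×1.4837 + 0.3333×1.5090 + 0.3684×1.5190 = 1.5052 bits


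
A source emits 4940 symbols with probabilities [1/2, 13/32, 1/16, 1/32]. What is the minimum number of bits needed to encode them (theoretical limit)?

Entropy H = 1.4342 bits/symbol
Minimum bits = H × n = 1.4342 × 4940
= 7084.93 bits


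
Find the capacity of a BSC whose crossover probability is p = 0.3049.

For BSC with error probability p:
C = 1 - H(p) where H(p) is binary entropy
H(0.3049) = -0.3049 × log₂(0.3049) - 0.6951 × log₂(0.6951)
H(p) = 0.8872
C = 1 - 0.8872 = 0.1128 bits/use


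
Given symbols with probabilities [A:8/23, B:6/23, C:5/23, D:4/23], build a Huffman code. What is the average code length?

Huffman tree construction:
Combine smallest probabilities repeatedly
Resulting codes:
  A: 11 (length 2)
  B: 10 (length 2)
  C: 01 (length 2)
  D: 00 (length 2)
Average length = Σ p(s) × length(s) = 2.0000 bits


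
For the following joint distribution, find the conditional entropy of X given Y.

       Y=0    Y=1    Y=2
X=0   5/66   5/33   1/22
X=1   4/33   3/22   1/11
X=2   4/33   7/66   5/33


H(X|Y) = Σ_y p(y) H(X|Y=y)
  p(Y=0) = 7/22, H(X|Y=0) = 1.5538
  p(Y=1) = 13/33, H(X|Y=1) = 1.5697
  p(Y=2) = 19/66, H(X|Y=2) = 1.4330
H(X|Y) = 0.3182×1.5538 + 0.3939×1.5697 + 0.2879×1.4330 = 1.5253 bits


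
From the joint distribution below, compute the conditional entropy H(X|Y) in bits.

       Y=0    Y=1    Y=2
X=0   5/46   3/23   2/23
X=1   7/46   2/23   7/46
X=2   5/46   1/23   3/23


H(X|Y) = Σ_y p(y) H(X|Y=y)
  p(Y=0) = 17/46, H(X|Y=0) = 1.5657
  p(Y=1) = 6/23, H(X|Y=1) = 1.4591
  p(Y=2) = 17/46, H(X|Y=2) = 1.5486
H(X|Y) = 0.3696×1.5657 + 0.2609×1.4591 + 0.3696×1.5486 = 1.5316 bits


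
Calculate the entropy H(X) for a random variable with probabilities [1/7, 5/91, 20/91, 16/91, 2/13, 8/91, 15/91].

H(X) = -Σ p(x) log₂ p(x)
  -1/7 × log₂(1/7) = 0.4011
  -5/91 × log₂(5/91) = 0.2300
  -20/91 × log₂(20/91) = 0.4804
  -16/91 × log₂(16/91) = 0.4409
  -2/13 × log₂(2/13) = 0.4155
  -8/91 × log₂(8/91) = 0.3084
  -15/91 × log₂(15/91) = 0.4287
H(X) = 2.7049 bits


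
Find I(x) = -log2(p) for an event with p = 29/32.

Information content I(x) = -log₂(p(x))
I = -log₂(29/32) = -log₂(0.9062)
I = 0.1420 bits


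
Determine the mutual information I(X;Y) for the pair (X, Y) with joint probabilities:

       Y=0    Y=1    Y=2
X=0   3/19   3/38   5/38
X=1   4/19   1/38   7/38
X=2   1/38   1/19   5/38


H(X) = 1.5294, H(Y) = 1.4690, H(X,Y) = 2.9023
I(X;Y) = H(X) + H(Y) - H(X,Y) = 0.0962 bits


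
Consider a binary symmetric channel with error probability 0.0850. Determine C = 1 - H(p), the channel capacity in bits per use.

For BSC with error probability p:
C = 1 - H(p) where H(p) is binary entropy
H(0.0850) = -0.0850 × log₂(0.0850) - 0.9150 × log₂(0.9150)
H(p) = 0.4196
C = 1 - 0.4196 = 0.5804 bits/use


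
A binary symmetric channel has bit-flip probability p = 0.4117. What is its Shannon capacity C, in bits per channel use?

For BSC with error probability p:
C = 1 - H(p) where H(p) is binary entropy
H(0.4117) = -0.4117 × log₂(0.4117) - 0.5883 × log₂(0.5883)
H(p) = 0.9774
C = 1 - 0.9774 = 0.0226 bits/use


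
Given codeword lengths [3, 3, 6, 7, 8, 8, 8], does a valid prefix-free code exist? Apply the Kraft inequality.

Kraft inequality: Σ 2^(-l_i) ≤ 1 for prefix-free code
Calculating: 2^(-3) + 2^(-3) + 2^(-6) + 2^(-7) + 2^(-8) + 2^(-8) + 2^(-8)
= 0.125 + 0.125 + 0.015625 + 0.0078125 + 0.00390625 + 0.00390625 + 0.00390625
= 0.2852
Since 0.2852 ≤ 1, prefix-free code exists


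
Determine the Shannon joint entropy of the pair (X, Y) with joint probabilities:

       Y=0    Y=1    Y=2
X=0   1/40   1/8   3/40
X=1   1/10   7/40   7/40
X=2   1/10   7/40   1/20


H(X,Y) = -Σ p(x,y) log₂ p(x,y)
  p(0,0)=1/40: -0.0250 × log₂(0.0250) = 0.1330
  p(0,1)=1/8: -0.1250 × log₂(0.1250) = 0.3750
  p(0,2)=3/40: -0.0750 × log₂(0.0750) = 0.2803
  p(1,0)=1/10: -0.1000 × log₂(0.1000) = 0.3322
  p(1,1)=7/40: -0.1750 × log₂(0.1750) = 0.4401
  p(1,2)=7/40: -0.1750 × log₂(0.1750) = 0.4401
  p(2,0)=1/10: -0.1000 × log₂(0.1000) = 0.3322
  p(2,1)=7/40: -0.1750 × log₂(0.1750) = 0.4401
  p(2,2)=1/20: -0.0500 × log₂(0.0500) = 0.2161
H(X,Y) = 2.9890 bits


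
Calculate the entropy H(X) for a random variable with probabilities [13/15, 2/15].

H(X) = -Σ p(x) log₂ p(x)
  -13/15 × log₂(13/15) = 0.1789
  -2/15 × log₂(2/15) = 0.3876
H(X) = 0.5665 bits


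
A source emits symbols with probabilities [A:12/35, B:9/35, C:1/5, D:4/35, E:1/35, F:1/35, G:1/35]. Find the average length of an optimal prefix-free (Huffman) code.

Huffman tree construction:
Combine smallest probabilities repeatedly
Resulting codes:
  A: 11 (length 2)
  B: 10 (length 2)
  C: 00 (length 2)
  D: 011 (length 3)
  E: 01010 (length 5)
  F: 01011 (length 5)
  G: 0100 (length 4)
Average length = Σ p(s) × length(s) = 2.3429 bits


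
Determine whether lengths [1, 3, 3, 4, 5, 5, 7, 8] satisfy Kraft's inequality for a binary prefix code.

Kraft inequality: Σ 2^(-l_i) ≤ 1 for prefix-free code
Calculating: 2^(-1) + 2^(-3) + 2^(-3) + 2^(-4) + 2^(-5) + 2^(-5) + 2^(-7) + 2^(-8)
= 0.5 + 0.125 + 0.125 + 0.0625 + 0.03125 + 0.03125 + 0.0078125 + 0.00390625
= 0.8867
Since 0.8867 ≤ 1, prefix-free code exists


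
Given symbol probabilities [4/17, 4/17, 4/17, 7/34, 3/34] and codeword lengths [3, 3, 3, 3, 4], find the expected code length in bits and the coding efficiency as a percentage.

Average length L = Σ p_i × l_i = 3.0882 bits
Entropy H = 2.2520 bits
Efficiency η = H/L × 100% = 72.92%


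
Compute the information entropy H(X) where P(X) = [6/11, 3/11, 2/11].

H(X) = -Σ p(x) log₂ p(x)
  -6/11 × log₂(6/11) = 0.4770
  -3/11 × log₂(3/11) = 0.5112
  -2/11 × log₂(2/11) = 0.4472
H(X) = 1.4354 bits


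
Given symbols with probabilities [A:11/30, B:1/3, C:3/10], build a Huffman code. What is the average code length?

Huffman tree construction:
Combine smallest probabilities repeatedly
Resulting codes:
  A: 0 (length 1)
  B: 11 (length 2)
  C: 10 (length 2)
Average length = Σ p(s) × length(s) = 1.6333 bits


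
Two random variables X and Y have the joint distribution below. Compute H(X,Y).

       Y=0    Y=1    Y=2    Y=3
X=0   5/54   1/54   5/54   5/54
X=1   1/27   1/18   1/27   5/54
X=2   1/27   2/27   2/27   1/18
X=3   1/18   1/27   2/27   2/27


H(X,Y) = -Σ p(x,y) log₂ p(x,y)
  p(0,0)=5/54: -0.0926 × log₂(0.0926) = 0.3179
  p(0,1)=1/54: -0.0185 × log₂(0.0185) = 0.1066
  p(0,2)=5/54: -0.0926 × log₂(0.0926) = 0.3179
  p(0,3)=5/54: -0.0926 × log₂(0.0926) = 0.3179
  p(1,0)=1/27: -0.0370 × log₂(0.0370) = 0.1761
  p(1,1)=1/18: -0.0556 × log₂(0.0556) = 0.2317
  p(1,2)=1/27: -0.0370 × log₂(0.0370) = 0.1761
  p(1,3)=5/54: -0.0926 × log₂(0.0926) = 0.3179
  p(2,0)=1/27: -0.0370 × log₂(0.0370) = 0.1761
  p(2,1)=2/27: -0.0741 × log₂(0.0741) = 0.2781
  p(2,2)=2/27: -0.0741 × log₂(0.0741) = 0.2781
  p(2,3)=1/18: -0.0556 × log₂(0.0556) = 0.2317
  p(3,0)=1/18: -0.0556 × log₂(0.0556) = 0.2317
  p(3,1)=1/27: -0.0370 × log₂(0.0370) = 0.1761
  p(3,2)=2/27: -0.0741 × log₂(0.0741) = 0.2781
  p(3,3)=2/27: -0.0741 × log₂(0.0741) = 0.2781
H(X,Y) = 3.8900 bits


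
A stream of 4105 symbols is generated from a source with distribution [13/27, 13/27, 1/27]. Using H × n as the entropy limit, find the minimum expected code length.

Entropy H = 1.1915 bits/symbol
Minimum bits = H × n = 1.1915 × 4105
= 4891.11 bits


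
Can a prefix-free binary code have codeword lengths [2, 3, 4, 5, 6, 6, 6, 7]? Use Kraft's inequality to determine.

Kraft inequality: Σ 2^(-l_i) ≤ 1 for prefix-free code
Calculating: 2^(-2) + 2^(-3) + 2^(-4) + 2^(-5) + 2^(-6) + 2^(-6) + 2^(-6) + 2^(-7)
= 0.25 + 0.125 + 0.0625 + 0.03125 + 0.015625 + 0.015625 + 0.015625 + 0.0078125
= 0.5234
Since 0.5234 ≤ 1, prefix-free code exists


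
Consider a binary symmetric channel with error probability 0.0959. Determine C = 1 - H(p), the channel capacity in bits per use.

For BSC with error probability p:
C = 1 - H(p) where H(p) is binary entropy
H(0.0959) = -0.0959 × log₂(0.0959) - 0.9041 × log₂(0.9041)
H(p) = 0.4559
C = 1 - 0.4559 = 0.5441 bits/use


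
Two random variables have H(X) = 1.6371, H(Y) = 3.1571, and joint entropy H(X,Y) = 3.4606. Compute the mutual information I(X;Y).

I(X;Y) = H(X) + H(Y) - H(X,Y)
I(X;Y) = 1.6371 + 3.1571 - 3.4606 = 1.3336 bits


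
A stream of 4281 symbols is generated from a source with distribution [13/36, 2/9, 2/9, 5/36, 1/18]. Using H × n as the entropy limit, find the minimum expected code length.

Entropy H = 2.1223 bits/symbol
Minimum bits = H × n = 2.1223 × 4281
= 9085.46 bits


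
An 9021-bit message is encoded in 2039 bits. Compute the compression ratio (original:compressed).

Compression ratio = Original / Compressed
= 9021 / 2039 = 4.42:1


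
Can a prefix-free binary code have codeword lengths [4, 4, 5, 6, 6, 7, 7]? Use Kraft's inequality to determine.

Kraft inequality: Σ 2^(-l_i) ≤ 1 for prefix-free code
Calculating: 2^(-4) + 2^(-4) + 2^(-5) + 2^(-6) + 2^(-6) + 2^(-7) + 2^(-7)
= 0.0625 + 0.0625 + 0.03125 + 0.015625 + 0.015625 + 0.0078125 + 0.0078125
= 0.2031
Since 0.2031 ≤ 1, prefix-free code exists


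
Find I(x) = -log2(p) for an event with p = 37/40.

Information content I(x) = -log₂(p(x))
I = -log₂(37/40) = -log₂(0.9250)
I = 0.1125 bits


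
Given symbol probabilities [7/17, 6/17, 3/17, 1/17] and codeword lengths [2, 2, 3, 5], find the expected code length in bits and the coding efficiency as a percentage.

Average length L = Σ p_i × l_i = 2.3529 bits
Entropy H = 1.7395 bits
Efficiency η = H/L × 100% = 73.93%


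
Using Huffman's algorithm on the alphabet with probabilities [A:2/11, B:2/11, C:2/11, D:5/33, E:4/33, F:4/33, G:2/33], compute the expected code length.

Huffman tree construction:
Combine smallest probabilities repeatedly
Resulting codes:
  A: 110 (length 3)
  B: 111 (length 3)
  C: 00 (length 2)
  D: 101 (length 3)
  E: 011 (length 3)
  F: 100 (length 3)
  G: 010 (length 3)
Average length = Σ p(s) × length(s) = 2.8182 bits


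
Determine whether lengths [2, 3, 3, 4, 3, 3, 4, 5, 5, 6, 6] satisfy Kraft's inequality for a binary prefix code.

Kraft inequality: Σ 2^(-l_i) ≤ 1 for prefix-free code
Calculating: 2^(-2) + 2^(-3) + 2^(-3) + 2^(-4) + 2^(-3) + 2^(-3) + 2^(-4) + 2^(-5) + 2^(-5) + 2^(-6) + 2^(-6)
= 0.25 + 0.125 + 0.125 + 0.0625 + 0.125 + 0.125 + 0.0625 + 0.03125 + 0.03125 + 0.015625 + 0.015625
= 0.9688
Since 0.9688 ≤ 1, prefix-free code exists


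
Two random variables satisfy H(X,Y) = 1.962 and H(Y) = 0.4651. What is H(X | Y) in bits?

Chain rule: H(X,Y) = H(X|Y) + H(Y)
H(X|Y) = H(X,Y) - H(Y) = 1.962 - 0.4651 = 1.4969 bits


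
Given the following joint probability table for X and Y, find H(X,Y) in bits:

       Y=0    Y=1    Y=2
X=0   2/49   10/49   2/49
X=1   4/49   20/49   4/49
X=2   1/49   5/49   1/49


H(X,Y) = -Σ p(x,y) log₂ p(x,y)
  p(0,0)=2/49: -0.0408 × log₂(0.0408) = 0.1884
  p(0,1)=10/49: -0.2041 × log₂(0.2041) = 0.4679
  p(0,2)=2/49: -0.0408 × log₂(0.0408) = 0.1884
  p(1,0)=4/49: -0.0816 × log₂(0.0816) = 0.2951
  p(1,1)=20/49: -0.4082 × log₂(0.4082) = 0.5277
  p(1,2)=4/49: -0.0816 × log₂(0.0816) = 0.2951
  p(2,0)=1/49: -0.0204 × log₂(0.0204) = 0.1146
  p(2,1)=5/49: -0.1020 × log₂(0.1020) = 0.3360
  p(2,2)=1/49: -0.0204 × log₂(0.0204) = 0.1146
H(X,Y) = 2.5276 bits


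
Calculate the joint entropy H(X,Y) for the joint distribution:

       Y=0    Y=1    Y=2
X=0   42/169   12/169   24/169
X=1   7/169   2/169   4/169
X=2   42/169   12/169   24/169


H(X,Y) = -Σ p(x,y) log₂ p(x,y)
  p(0,0)=42/169: -0.2485 × log₂(0.2485) = 0.4992
  p(0,1)=12/169: -0.0710 × log₂(0.0710) = 0.2710
  p(0,2)=24/169: -0.1420 × log₂(0.1420) = 0.3999
  p(1,0)=7/169: -0.0414 × log₂(0.0414) = 0.1903
  p(1,1)=2/169: -0.0118 × log₂(0.0118) = 0.0758
  p(1,2)=4/169: -0.0237 × log₂(0.0237) = 0.1278
  p(2,0)=42/169: -0.2485 × log₂(0.2485) = 0.4992
  p(2,1)=12/169: -0.0710 × log₂(0.0710) = 0.2710
  p(2,2)=24/169: -0.1420 × log₂(0.1420) = 0.3999
H(X,Y) = 2.7339 bits


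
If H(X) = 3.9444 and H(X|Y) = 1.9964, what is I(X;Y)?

I(X;Y) = H(X) - H(X|Y)
I(X;Y) = 3.9444 - 1.9964 = 1.948 bits


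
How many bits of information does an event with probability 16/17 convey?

Information content I(x) = -log₂(p(x))
I = -log₂(16/17) = -log₂(0.9412)
I = 0.0875 bits


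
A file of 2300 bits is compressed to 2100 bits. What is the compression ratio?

Compression ratio = Original / Compressed
= 2300 / 2100 = 1.10:1


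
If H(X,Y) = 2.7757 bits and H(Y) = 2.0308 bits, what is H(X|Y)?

Chain rule: H(X,Y) = H(X|Y) + H(Y)
H(X|Y) = H(X,Y) - H(Y) = 2.7757 - 2.0308 = 0.7449 bits


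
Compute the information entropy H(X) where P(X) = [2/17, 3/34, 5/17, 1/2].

H(X) = -Σ p(x) log₂ p(x)
  -2/17 × log₂(2/17) = 0.3632
  -3/34 × log₂(3/34) = 0.3090
  -5/17 × log₂(5/17) = 0.5193
  -1/2 × log₂(1/2) = 0.5000
H(X) = 1.6915 bits


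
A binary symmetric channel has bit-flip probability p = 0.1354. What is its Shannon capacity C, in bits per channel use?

For BSC with error probability p:
C = 1 - H(p) where H(p) is binary entropy
H(0.1354) = -0.1354 × log₂(0.1354) - 0.8646 × log₂(0.8646)
H(p) = 0.5721
C = 1 - 0.5721 = 0.4279 bits/use


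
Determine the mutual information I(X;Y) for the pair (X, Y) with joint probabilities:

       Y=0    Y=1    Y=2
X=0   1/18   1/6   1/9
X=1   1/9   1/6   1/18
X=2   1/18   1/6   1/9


H(X) = 1.5850, H(Y) = 1.4955, H(X,Y) = 3.0441
I(X;Y) = H(X) + H(Y) - H(X,Y) = 0.0364 bits
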